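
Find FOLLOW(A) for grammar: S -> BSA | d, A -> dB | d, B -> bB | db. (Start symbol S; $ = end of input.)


$ ∈ FOLLOW(S). For each A -> αBβ: add FIRST(β)\{ε} to FOLLOW(B); if β nullable, add FOLLOW(A).
FOLLOW(A) = {$, d}


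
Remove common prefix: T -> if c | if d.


Common prefix: 'if'
Factored: T -> if T', T' -> c | d


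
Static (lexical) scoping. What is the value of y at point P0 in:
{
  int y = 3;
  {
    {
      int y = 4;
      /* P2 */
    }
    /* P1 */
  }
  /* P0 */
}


y declared in the same block as P0
y = 3


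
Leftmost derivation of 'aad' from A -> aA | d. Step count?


Derivation: A => aA => aaA => aad
Steps: 3


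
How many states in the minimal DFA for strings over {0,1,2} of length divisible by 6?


Track length mod 6: states 0..5, accept at 0
Minimal DFA: 6 states


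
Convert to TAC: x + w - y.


Break into single-operator statements:
t1 = x + w
t2 = t1 - y


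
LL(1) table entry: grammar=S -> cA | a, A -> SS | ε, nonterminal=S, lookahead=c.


For [S, c]: 'c' ∈ FIRST(cA)
Entry: S -> cA


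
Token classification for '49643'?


Pattern: digits only
Type: INTEGER_LITERAL


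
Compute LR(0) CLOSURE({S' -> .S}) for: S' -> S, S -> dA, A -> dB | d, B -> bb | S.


Start: S' -> .S
For each item with dot before a nonterminal B, add B -> .γ for every B-production
Closure: [S' -> .S, S -> .dA]


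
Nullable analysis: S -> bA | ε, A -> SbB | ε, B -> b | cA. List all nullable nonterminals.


A nonterminal is nullable iff some alternative derives ε (directly, or every symbol in it is nullable)
Nullable: {A, S}


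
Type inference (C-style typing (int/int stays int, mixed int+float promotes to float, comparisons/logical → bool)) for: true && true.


Operand types: bool && bool
Rule: logical operators take bool operands and yield bool
Result type: bool


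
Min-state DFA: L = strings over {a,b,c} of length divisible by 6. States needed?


Track length mod 6: states 0..5, accept at 0
Minimal DFA: 6 states


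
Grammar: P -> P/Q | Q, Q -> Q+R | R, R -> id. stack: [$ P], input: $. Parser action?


start symbol P on stack, input exhausted
Action: accept


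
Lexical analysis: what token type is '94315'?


Pattern: digits only
Type: INTEGER_LITERAL


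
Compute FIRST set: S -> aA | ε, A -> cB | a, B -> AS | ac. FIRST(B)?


Per alternative of B: FIRST(AS) = {a, c}; FIRST(ac) = {a}
FIRST(B) = {a, c}


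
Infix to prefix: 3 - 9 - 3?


left-to-right (same/higher precedence on left): tree is (- (- 3 9) 3)
Prefix: - - 3 9 3


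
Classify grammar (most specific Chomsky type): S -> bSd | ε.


Single nonterminal LHS, but b^n d^n is not regular
Classification: Type 2 (Context-Free)


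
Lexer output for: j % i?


Scan left to right, longest-match per lexeme
Tokens: ID(j), OP(%), ID(i)


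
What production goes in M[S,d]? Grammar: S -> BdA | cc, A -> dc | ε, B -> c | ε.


For [S, d]: 'd' ∈ FIRST(BdA)
Entry: S -> BdA


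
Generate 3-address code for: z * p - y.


Break into single-operator statements:
t1 = z * p
t2 = t1 - y


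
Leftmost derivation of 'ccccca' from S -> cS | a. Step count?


Derivation: S => cS => ccS => cccS => ccccS => cccccS => ccccca
Steps: 6


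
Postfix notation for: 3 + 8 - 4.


Left to right (same or higher precedence on left)
Postfix: 3 8 + 4 -


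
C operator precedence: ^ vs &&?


'^' is bitwise XOR (level 4); '&&' is logical AND (level 2)
Higher level binds tighter
'^' has higher precedence than '&&'


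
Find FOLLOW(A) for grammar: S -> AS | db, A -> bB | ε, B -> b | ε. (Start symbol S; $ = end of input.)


$ ∈ FOLLOW(S). For each A -> αBβ: add FIRST(β)\{ε} to FOLLOW(B); if β nullable, add FOLLOW(A).
FOLLOW(A) = {b, d}


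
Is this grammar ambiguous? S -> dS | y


right-linear, alternatives start with distinct terminals 'd' vs 'y': unique leftmost derivation
Unambiguous


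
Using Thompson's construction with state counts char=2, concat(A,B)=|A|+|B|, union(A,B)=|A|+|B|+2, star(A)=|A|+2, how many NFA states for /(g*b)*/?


Syntax tree has 2 char leaf(s), 0 union(s), 2 star(s)
chars contribute 2×2 = 4; each union adds +2; each star adds +2
Total: 4 + 0 + 4 = 8 states


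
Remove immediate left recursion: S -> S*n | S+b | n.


Left-recursive alternatives: S*n, S+b; non-recursive: n
Introduce S': S -> nS', S' -> *nS' | +bS' | ε


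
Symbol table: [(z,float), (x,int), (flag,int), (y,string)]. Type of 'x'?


Lookup 'x' → type int


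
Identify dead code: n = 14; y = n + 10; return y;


n is read by y's definition; y is returned
No dead code


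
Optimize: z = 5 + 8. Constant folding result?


5 + 8 = 13 at compile time
Optimized: z = 13


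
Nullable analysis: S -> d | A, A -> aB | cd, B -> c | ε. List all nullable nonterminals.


A nonterminal is nullable iff some alternative derives ε (directly, or every symbol in it is nullable)
Nullable: {B}


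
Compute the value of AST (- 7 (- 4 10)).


Evaluate inner: (- 4 10) = -6
Evaluate root: (- 7 -6) = 13
Result: 13


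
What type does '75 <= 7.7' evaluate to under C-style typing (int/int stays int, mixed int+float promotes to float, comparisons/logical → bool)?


Operand types: int <= float
Rule: comparison yields bool
Result type: bool


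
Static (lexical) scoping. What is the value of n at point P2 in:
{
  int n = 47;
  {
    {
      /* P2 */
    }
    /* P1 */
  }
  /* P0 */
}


P2's block does not declare n; resolves to the enclosing declaration at depth 0
n = 47


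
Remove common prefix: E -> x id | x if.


Common prefix: 'x'
Factored: E -> x E', E' -> id | if


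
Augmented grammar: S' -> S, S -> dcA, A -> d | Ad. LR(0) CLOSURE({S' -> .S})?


Start: S' -> .S
For each item with dot before a nonterminal B, add B -> .γ for every B-production
Closure: [S' -> .S, S -> .dcA]


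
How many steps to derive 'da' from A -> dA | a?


Derivation: A => dA => da
Steps: 2


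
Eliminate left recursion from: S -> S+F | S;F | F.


Left-recursive alternatives: S+F, S;F; non-recursive: F
Introduce S': S -> FS', S' -> +FS' | ;FS' | ε


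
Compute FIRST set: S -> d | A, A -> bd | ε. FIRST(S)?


Per alternative of S: FIRST(d) = {d}; FIRST(A) = {b, ε}
FIRST(S) = {b, d, ε}


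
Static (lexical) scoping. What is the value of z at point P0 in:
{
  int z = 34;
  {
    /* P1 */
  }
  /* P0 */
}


z declared in the same block as P0
z = 34


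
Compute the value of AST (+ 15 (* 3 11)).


Evaluate inner: (* 3 11) = 33
Evaluate root: (+ 15 33) = 48
Result: 48


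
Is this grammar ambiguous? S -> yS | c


right-linear, alternatives start with distinct terminals 'y' vs 'c': unique leftmost derivation
Unambiguous


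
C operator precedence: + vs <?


'+' is additive (level 9); '<' is relational (level 7)
Higher level binds tighter
'+' has higher precedence than '<'


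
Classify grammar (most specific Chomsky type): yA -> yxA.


LHS has context (more than one symbol) and |LHS| ≤ |RHS|
Classification: Type 1 (Context-Sensitive)


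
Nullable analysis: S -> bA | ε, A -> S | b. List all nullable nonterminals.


A nonterminal is nullable iff some alternative derives ε (directly, or every symbol in it is nullable)
Nullable: {A, S}


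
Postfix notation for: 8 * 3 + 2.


Left to right (same or higher precedence on left)
Postfix: 8 3 * 2 +


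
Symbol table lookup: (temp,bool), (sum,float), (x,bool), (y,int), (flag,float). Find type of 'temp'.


Lookup 'temp' → type bool


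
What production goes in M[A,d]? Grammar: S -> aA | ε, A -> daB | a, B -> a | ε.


For [A, d]: 'd' ∈ FIRST(daB)
Entry: A -> daB


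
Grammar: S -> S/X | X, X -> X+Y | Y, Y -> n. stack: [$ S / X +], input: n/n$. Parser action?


no handle; shift 'n'
Action: shift


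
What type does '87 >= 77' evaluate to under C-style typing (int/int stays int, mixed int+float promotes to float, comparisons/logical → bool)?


Operand types: int >= int
Rule: comparison yields bool
Result type: bool


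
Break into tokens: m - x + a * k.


Scan left to right, longest-match per lexeme
Tokens: ID(m), OP(-), ID(x), OP(+), ID(a), OP(*), ID(k)


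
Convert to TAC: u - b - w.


Break into single-operator statements:
t1 = u - b
t2 = t1 - w


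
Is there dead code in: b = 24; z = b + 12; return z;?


b is read by z's definition; z is returned
No dead code


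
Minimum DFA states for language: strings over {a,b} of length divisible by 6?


Track length mod 6: states 0..5, accept at 0
Minimal DFA: 6 states


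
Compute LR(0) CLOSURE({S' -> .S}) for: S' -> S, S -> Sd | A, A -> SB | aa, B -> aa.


Start: S' -> .S
For each item with dot before a nonterminal B, add B -> .γ for every B-production
Closure: [S' -> .S, S -> .Sd, S -> .A, A -> .SB, A -> .aa]


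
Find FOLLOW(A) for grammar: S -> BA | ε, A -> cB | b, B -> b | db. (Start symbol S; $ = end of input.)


$ ∈ FOLLOW(S). For each A -> αBβ: add FIRST(β)\{ε} to FOLLOW(B); if β nullable, add FOLLOW(A).
FOLLOW(A) = {$}


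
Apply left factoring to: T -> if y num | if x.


Common prefix: 'if'
Factored: T -> if T', T' -> y num | x


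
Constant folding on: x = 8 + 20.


8 + 20 = 28 at compile time
Optimized: x = 28


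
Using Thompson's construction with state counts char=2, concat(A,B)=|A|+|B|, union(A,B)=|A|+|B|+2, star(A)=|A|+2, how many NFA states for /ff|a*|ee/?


Syntax tree has 5 char leaf(s), 2 union(s), 1 star(s)
chars contribute 5×2 = 10; each union adds +2; each star adds +2
Total: 10 + 4 + 2 = 16 states


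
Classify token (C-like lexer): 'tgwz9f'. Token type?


Pattern: letter/underscore followed by alphanumerics, not a keyword
Type: IDENTIFIER


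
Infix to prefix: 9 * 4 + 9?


left-to-right (same/higher precedence on left): tree is (+ (* 9 4) 9)
Prefix: + * 9 4 9


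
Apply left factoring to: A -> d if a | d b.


Common prefix: 'd'
Factored: A -> d A', A' -> if a | b


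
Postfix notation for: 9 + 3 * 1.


* has higher precedence, evaluate 3*1 first
Postfix: 9 3 1 * +


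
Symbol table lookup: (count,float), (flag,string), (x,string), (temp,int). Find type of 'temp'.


Lookup 'temp' → type int


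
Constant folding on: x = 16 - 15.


16 - 15 = 1 at compile time
Optimized: x = 1


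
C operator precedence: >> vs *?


'*' is multiplicative (level 10); '>>' is shift (level 8)
Higher level binds tighter
'*' has higher precedence than '>>'


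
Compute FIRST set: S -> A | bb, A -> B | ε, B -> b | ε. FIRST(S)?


Per alternative of S: FIRST(A) = {b, ε}; FIRST(bb) = {b}
FIRST(S) = {b, ε}


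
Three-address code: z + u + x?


Break into single-operator statements:
t1 = z + u
t2 = t1 + x


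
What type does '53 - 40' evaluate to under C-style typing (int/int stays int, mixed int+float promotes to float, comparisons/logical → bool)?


Operand types: int - int
Rule: mixed int/float promotes to float; int/int stays int
Result type: int


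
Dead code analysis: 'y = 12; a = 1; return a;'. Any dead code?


y is assigned but never read
Dead: 'y = 12'


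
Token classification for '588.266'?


Pattern: digits with a decimal point
Type: FLOAT_LITERAL


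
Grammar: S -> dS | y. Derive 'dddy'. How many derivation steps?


Derivation: S => dS => ddS => dddS => dddy
Steps: 4


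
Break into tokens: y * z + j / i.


Scan left to right, longest-match per lexeme
Tokens: ID(y), OP(*), ID(z), OP(+), ID(j), OP(/), ID(i)


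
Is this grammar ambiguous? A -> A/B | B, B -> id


precedence layered via separate nonterminal B: deterministic
Unambiguous


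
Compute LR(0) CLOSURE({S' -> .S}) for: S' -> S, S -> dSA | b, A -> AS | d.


Start: S' -> .S
For each item with dot before a nonterminal B, add B -> .γ for every B-production
Closure: [S' -> .S, S -> .dSA, S -> .b]


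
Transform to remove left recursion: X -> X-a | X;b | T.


Left-recursive alternatives: X-a, X;b; non-recursive: T
Introduce X': X -> TX', X' -> -aX' | ;bX' | ε


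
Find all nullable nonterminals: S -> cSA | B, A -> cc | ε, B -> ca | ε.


A nonterminal is nullable iff some alternative derives ε (directly, or every symbol in it is nullable)
Nullable: {A, B, S}


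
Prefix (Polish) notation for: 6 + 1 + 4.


left-to-right (same/higher precedence on left): tree is (+ (+ 6 1) 4)
Prefix: + + 6 1 4


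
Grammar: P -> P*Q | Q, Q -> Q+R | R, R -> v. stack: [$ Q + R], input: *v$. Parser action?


handle 'Q+R' on top
Action: reduce (Q -> Q+R)


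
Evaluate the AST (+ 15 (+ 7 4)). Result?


Evaluate inner: (+ 7 4) = 11
Evaluate root: (+ 15 11) = 26
Result: 26


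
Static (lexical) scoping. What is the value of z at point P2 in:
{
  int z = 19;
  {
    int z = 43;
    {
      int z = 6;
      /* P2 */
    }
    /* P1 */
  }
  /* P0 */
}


z declared in the same block as P2
z = 6


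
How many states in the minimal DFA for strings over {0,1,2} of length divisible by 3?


Track length mod 3: states 0..2, accept at 0
Minimal DFA: 3 states


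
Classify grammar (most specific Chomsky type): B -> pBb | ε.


Single nonterminal LHS, but p^n b^n is not regular
Classification: Type 2 (Context-Free)


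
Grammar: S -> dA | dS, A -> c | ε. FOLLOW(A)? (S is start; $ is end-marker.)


$ ∈ FOLLOW(S). For each A -> αBβ: add FIRST(β)\{ε} to FOLLOW(B); if β nullable, add FOLLOW(A).
FOLLOW(A) = {$}


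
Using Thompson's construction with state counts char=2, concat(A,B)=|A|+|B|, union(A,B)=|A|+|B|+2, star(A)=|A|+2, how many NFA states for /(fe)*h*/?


Syntax tree has 3 char leaf(s), 0 union(s), 2 star(s)
chars contribute 3×2 = 6; each union adds +2; each star adds +2
Total: 6 + 0 + 4 = 10 states


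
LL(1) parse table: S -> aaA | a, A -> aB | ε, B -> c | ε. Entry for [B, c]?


For [B, c]: 'c' ∈ FIRST(c)
Entry: B -> c


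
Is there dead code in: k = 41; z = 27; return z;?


k is assigned but never read
Dead: 'k = 41'


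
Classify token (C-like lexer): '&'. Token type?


Pattern: operator symbol
Type: OPERATOR


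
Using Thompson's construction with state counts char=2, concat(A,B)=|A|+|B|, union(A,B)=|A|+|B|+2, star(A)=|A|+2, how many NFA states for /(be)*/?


Syntax tree has 2 char leaf(s), 0 union(s), 1 star(s)
chars contribute 2×2 = 4; each union adds +2; each star adds +2
Total: 4 + 0 + 2 = 6 states


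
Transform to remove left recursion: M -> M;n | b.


Left-recursive alternatives: M;n; non-recursive: b
Introduce M': M -> bM', M' -> ;nM' | ε


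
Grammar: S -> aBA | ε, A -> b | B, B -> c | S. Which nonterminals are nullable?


A nonterminal is nullable iff some alternative derives ε (directly, or every symbol in it is nullable)
Nullable: {A, B, S}


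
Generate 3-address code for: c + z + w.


Break into single-operator statements:
t1 = c + z
t2 = t1 + w


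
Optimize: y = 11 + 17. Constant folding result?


11 + 17 = 28 at compile time
Optimized: y = 28


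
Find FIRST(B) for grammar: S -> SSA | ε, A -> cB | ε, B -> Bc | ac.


Per alternative of B: FIRST(Bc) = {a}; FIRST(ac) = {a}
FIRST(B) = {a}


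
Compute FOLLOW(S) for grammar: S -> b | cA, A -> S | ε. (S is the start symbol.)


$ ∈ FOLLOW(S). For each A -> αBβ: add FIRST(β)\{ε} to FOLLOW(B); if β nullable, add FOLLOW(A).
FOLLOW(S) = {$}


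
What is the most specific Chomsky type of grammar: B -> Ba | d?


Left-linear: every RHS is a terminal or one nonterminal followed by a terminal
Classification: Type 3 (Regular)


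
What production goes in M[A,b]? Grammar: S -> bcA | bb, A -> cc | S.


For [A, b]: 'b' ∈ FIRST(S)
Entry: A -> S


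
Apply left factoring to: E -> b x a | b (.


Common prefix: 'b'
Factored: E -> b E', E' -> x a | (


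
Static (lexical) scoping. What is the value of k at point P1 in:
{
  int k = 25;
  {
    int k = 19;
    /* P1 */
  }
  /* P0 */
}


k declared in the same block as P1
k = 19


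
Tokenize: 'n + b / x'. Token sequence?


Scan left to right, longest-match per lexeme
Tokens: ID(n), OP(+), ID(b), OP(/), ID(x)


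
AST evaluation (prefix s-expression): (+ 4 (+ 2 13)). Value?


Evaluate inner: (+ 2 13) = 15
Evaluate root: (+ 4 15) = 19
Result: 19


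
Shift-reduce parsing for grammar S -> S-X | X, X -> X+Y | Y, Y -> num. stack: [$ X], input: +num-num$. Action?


shift '+' to continue X -> X+Y
Action: shift


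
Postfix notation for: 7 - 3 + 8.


Left to right (same or higher precedence on left)
Postfix: 7 3 - 8 +


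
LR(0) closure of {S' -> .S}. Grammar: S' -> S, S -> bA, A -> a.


Start: S' -> .S
For each item with dot before a nonterminal B, add B -> .γ for every B-production
Closure: [S' -> .S, S -> .bA]


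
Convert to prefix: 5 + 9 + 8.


left-to-right (same/higher precedence on left): tree is (+ (+ 5 9) 8)
Prefix: + + 5 9 8


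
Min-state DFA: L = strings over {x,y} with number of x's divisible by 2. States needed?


Track (count of x) mod 2: states 0..1, accept at 0
Minimal DFA: 2 states


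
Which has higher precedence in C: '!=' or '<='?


'<=' is relational (level 7); '!=' is equality (level 6)
Higher level binds tighter
'<=' has higher precedence than '!='


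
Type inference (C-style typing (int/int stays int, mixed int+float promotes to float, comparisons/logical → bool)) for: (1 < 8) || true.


Operand types: bool || bool
Rule: logical operators take bool operands and yield bool
Result type: bool


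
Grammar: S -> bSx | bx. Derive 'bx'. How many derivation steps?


Derivation: S => bx
Steps: 1


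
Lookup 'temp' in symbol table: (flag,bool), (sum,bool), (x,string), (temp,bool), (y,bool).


Lookup 'temp' → type bool


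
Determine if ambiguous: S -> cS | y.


right-linear, alternatives start with distinct terminals 'c' vs 'y': unique leftmost derivation
Unambiguous


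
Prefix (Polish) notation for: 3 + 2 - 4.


left-to-right (same/higher precedence on left): tree is (- (+ 3 2) 4)
Prefix: - + 3 2 4


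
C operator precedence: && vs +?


'+' is additive (level 9); '&&' is logical AND (level 2)
Higher level binds tighter
'+' has higher precedence than '&&'


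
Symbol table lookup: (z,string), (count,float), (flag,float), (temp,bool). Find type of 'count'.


Lookup 'count' → type float


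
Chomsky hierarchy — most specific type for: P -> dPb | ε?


Single nonterminal LHS, but d^n b^n is not regular
Classification: Type 2 (Context-Free)


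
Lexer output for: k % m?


Scan left to right, longest-match per lexeme
Tokens: ID(k), OP(%), ID(m)


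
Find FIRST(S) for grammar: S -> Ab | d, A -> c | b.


Per alternative of S: FIRST(Ab) = {b, c}; FIRST(d) = {d}
FIRST(S) = {b, c, d}


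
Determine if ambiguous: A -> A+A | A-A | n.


'n+n-n' has two parse trees (no precedence encoded between + and -)
Ambiguous


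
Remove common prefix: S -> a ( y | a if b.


Common prefix: 'a'
Factored: S -> a S', S' -> ( y | if b


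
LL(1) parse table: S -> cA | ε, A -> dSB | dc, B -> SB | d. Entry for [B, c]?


For [B, c]: 'c' ∈ FIRST(SB)
Entry: B -> SB


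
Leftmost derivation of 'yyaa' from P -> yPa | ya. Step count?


Derivation: P => yPa => yyaa
Steps: 2


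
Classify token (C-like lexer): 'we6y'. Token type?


Pattern: letter/underscore followed by alphanumerics, not a keyword
Type: IDENTIFIER


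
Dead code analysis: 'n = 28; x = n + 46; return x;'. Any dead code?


n is read by x's definition; x is returned
No dead code


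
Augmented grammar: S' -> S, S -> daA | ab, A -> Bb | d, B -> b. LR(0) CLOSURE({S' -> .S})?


Start: S' -> .S
For each item with dot before a nonterminal B, add B -> .γ for every B-production
Closure: [S' -> .S, S -> .daA, S -> .ab]


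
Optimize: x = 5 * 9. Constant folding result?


5 * 9 = 45 at compile time
Optimized: x = 45


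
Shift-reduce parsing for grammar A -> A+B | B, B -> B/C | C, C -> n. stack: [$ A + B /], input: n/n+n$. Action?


no handle; shift 'n'
Action: shift


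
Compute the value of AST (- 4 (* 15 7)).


Evaluate inner: (* 15 7) = 105
Evaluate root: (- 4 105) = -101
Result: -101


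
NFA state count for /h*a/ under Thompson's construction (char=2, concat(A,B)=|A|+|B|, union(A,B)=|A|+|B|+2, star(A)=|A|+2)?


Syntax tree has 2 char leaf(s), 0 union(s), 1 star(s)
chars contribute 2×2 = 4; each union adds +2; each star adds +2
Total: 4 + 0 + 2 = 6 states


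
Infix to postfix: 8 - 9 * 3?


* has higher precedence, evaluate 9*3 first
Postfix: 8 9 3 * -


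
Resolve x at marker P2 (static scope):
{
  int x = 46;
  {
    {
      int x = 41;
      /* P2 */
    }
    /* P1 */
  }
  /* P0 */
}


x declared in the same block as P2
x = 41


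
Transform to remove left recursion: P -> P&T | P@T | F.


Left-recursive alternatives: P&T, P@T; non-recursive: F
Introduce P': P -> FP', P' -> &TP' | @TP' | ε


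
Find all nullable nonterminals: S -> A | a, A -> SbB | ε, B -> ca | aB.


A nonterminal is nullable iff some alternative derives ε (directly, or every symbol in it is nullable)
Nullable: {A, S}


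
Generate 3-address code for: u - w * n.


Break into single-operator statements:
t1 = w * n
t2 = u - t1


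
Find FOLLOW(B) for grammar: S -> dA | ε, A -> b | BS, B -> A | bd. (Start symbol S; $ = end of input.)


$ ∈ FOLLOW(S). For each A -> αBβ: add FIRST(β)\{ε} to FOLLOW(B); if β nullable, add FOLLOW(A).
FOLLOW(B) = {$, d}


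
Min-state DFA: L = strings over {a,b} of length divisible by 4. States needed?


Track length mod 4: states 0..3, accept at 0
Minimal DFA: 4 states


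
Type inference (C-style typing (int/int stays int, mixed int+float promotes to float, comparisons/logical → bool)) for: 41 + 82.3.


Operand types: int + float
Rule: mixed int/float promotes to float; int/int stays int
Result type: float


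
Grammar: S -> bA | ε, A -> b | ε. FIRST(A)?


Per alternative of A: FIRST(b) = {b}; FIRST(ε) = {ε}
FIRST(A) = {b, ε}


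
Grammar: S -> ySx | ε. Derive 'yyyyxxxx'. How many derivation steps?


Derivation: S => ySx => yySxx => yyySxxx => yyyySxxxx => yyyyxxxx
Steps: 5


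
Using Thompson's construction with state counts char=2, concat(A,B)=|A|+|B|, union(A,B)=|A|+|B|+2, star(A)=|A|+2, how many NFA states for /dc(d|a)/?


Syntax tree has 4 char leaf(s), 1 union(s), 0 star(s)
chars contribute 4×2 = 8; each union adds +2; each star adds +2
Total: 8 + 2 + 0 = 10 states


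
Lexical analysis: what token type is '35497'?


Pattern: digits only
Type: INTEGER_LITERAL


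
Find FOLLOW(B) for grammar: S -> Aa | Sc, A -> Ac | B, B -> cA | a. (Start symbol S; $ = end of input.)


$ ∈ FOLLOW(S). For each A -> αBβ: add FIRST(β)\{ε} to FOLLOW(B); if β nullable, add FOLLOW(A).
FOLLOW(B) = {a, c}


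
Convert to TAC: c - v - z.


Break into single-operator statements:
t1 = c - v
t2 = t1 - z


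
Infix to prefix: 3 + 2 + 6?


left-to-right (same/higher precedence on left): tree is (+ (+ 3 2) 6)
Prefix: + + 3 2 6


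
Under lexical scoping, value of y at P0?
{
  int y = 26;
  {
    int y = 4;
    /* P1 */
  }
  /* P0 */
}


y declared in the same block as P0
y = 26


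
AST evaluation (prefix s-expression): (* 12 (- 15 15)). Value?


Evaluate inner: (- 15 15) = 0
Evaluate root: (* 12 0) = 0
Result: 0


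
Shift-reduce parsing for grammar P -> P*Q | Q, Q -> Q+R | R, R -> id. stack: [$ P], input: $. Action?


start symbol P on stack, input exhausted
Action: accept


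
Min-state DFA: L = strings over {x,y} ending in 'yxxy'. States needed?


Track the longest suffix of input matching a prefix of 'yxxy': 5 classes (prefixes of length 0..4)
Minimal DFA: 5 states


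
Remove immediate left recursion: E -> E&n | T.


Left-recursive alternatives: E&n; non-recursive: T
Introduce E': E -> TE', E' -> &nE' | ε


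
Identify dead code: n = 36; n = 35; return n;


first assignment to n is overwritten before any read
Dead: 'n = 36'


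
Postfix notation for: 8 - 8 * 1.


* has higher precedence, evaluate 8*1 first
Postfix: 8 8 1 * -


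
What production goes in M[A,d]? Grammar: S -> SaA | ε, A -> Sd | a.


For [A, d]: 'd' ∈ FIRST(Sd)
Entry: A -> Sd


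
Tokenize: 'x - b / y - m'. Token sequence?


Scan left to right, longest-match per lexeme
Tokens: ID(x), OP(-), ID(b), OP(/), ID(y), OP(-), ID(m)


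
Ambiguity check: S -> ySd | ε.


balanced y^n…d^n: each string has a unique parse
Unambiguous


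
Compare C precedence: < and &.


'<' is relational (level 7); '&' is bitwise AND (level 5)
Higher level binds tighter
'<' has higher precedence than '&'


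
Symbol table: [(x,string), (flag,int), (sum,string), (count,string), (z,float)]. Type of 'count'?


Lookup 'count' → type string


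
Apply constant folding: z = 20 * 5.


20 * 5 = 100 at compile time
Optimized: z = 100


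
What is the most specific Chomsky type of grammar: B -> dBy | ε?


Single nonterminal LHS, but d^n y^n is not regular
Classification: Type 2 (Context-Free)


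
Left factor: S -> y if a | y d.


Common prefix: 'y'
Factored: S -> y S', S' -> if a | d


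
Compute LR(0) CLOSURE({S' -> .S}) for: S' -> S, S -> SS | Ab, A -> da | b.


Start: S' -> .S
For each item with dot before a nonterminal B, add B -> .γ for every B-production
Closure: [S' -> .S, S -> .SS, S -> .Ab, A -> .da, A -> .b]


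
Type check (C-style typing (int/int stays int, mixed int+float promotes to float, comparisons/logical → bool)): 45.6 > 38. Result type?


Operand types: float > int
Rule: comparison yields bool
Result type: bool


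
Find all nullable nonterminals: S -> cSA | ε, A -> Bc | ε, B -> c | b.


A nonterminal is nullable iff some alternative derives ε (directly, or every symbol in it is nullable)
Nullable: {A, S}


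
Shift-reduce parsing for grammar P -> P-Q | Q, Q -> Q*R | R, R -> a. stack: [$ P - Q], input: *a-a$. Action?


'*' can extend Q; shift to build Q -> Q*R
Action: shift


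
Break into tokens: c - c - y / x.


Scan left to right, longest-match per lexeme
Tokens: ID(c), OP(-), ID(c), OP(-), ID(y), OP(/), ID(x)


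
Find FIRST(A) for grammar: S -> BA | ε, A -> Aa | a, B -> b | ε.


Per alternative of A: FIRST(Aa) = {a}; FIRST(a) = {a}
FIRST(A) = {a}


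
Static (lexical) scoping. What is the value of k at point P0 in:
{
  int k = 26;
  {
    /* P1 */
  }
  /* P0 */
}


k declared in the same block as P0
k = 26


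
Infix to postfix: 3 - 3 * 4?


* has higher precedence, evaluate 3*4 first
Postfix: 3 3 4 * -


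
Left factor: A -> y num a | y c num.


Common prefix: 'y'
Factored: A -> y A', A' -> num a | c num


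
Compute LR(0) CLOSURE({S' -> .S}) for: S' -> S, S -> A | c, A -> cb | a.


Start: S' -> .S
For each item with dot before a nonterminal B, add B -> .γ for every B-production
Closure: [S' -> .S, S -> .A, S -> .c, A -> .cb, A -> .a]


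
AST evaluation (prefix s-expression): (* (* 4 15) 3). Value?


Evaluate inner: (* 4 15) = 60
Evaluate root: (* 60 3) = 180
Result: 180


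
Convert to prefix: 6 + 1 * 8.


'*' binds tighter: tree is (+ 6 (* 1 8))
Prefix: + 6 * 1 8


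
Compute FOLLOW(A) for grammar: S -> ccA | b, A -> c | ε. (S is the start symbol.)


$ ∈ FOLLOW(S). For each A -> αBβ: add FIRST(β)\{ε} to FOLLOW(B); if β nullable, add FOLLOW(A).
FOLLOW(A) = {$}


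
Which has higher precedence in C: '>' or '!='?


'>' is relational (level 7); '!=' is equality (level 6)
Higher level binds tighter
'>' has higher precedence than '!='


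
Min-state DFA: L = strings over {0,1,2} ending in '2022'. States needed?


Track the longest suffix of input matching a prefix of '2022': 5 classes (prefixes of length 0..4)
Minimal DFA: 5 states


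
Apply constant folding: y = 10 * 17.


10 * 17 = 170 at compile time
Optimized: y = 170


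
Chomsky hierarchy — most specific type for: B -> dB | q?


Right-linear: every RHS is a terminal or a terminal followed by one nonterminal
Classification: Type 3 (Regular)


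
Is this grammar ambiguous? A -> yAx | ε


balanced y^n…x^n: each string has a unique parse
Unambiguous


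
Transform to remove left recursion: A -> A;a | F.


Left-recursive alternatives: A;a; non-recursive: F
Introduce A': A -> FA', A' -> ;aA' | ε


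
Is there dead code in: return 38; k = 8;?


statement follows a return and is unreachable
Dead: 'k = 8'


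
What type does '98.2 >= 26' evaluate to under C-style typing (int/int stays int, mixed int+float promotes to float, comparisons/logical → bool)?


Operand types: float >= int
Rule: comparison yields bool
Result type: bool


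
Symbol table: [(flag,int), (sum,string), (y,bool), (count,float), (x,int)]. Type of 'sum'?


Lookup 'sum' → type string


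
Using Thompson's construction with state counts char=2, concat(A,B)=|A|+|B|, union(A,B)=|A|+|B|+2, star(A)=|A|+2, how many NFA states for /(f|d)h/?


Syntax tree has 3 char leaf(s), 1 union(s), 0 star(s)
chars contribute 3×2 = 6; each union adds +2; each star adds +2
Total: 6 + 2 + 0 = 8 states


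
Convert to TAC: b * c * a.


Break into single-operator statements:
t1 = b * c
t2 = t1 * a


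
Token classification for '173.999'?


Pattern: digits with a decimal point
Type: FLOAT_LITERAL


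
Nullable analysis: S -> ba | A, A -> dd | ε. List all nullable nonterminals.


A nonterminal is nullable iff some alternative derives ε (directly, or every symbol in it is nullable)
Nullable: {A, S}


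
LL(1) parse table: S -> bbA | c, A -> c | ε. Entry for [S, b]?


For [S, b]: 'b' ∈ FIRST(bbA)
Entry: S -> bbA


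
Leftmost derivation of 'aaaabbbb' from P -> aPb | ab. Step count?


Derivation: P => aPb => aaPbb => aaaPbbb => aaaabbbb
Steps: 4


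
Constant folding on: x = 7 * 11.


7 * 11 = 77 at compile time
Optimized: x = 77


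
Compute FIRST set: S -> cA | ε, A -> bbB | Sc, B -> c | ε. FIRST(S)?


Per alternative of S: FIRST(cA) = {c}; FIRST(ε) = {ε}
FIRST(S) = {c, ε}


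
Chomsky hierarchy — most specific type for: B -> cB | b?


Right-linear: every RHS is a terminal or a terminal followed by one nonterminal
Classification: Type 3 (Regular)


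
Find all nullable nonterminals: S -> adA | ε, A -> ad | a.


A nonterminal is nullable iff some alternative derives ε (directly, or every symbol in it is nullable)
Nullable: {S}


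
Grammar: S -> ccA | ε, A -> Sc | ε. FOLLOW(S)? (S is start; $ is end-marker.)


$ ∈ FOLLOW(S). For each A -> αBβ: add FIRST(β)\{ε} to FOLLOW(B); if β nullable, add FOLLOW(A).
FOLLOW(S) = {$, c}


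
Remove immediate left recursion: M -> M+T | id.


Left-recursive alternatives: M+T; non-recursive: id
Introduce M': M -> idM', M' -> +TM' | ε


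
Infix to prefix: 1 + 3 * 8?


'*' binds tighter: tree is (+ 1 (* 3 8))
Prefix: + 1 * 3 8


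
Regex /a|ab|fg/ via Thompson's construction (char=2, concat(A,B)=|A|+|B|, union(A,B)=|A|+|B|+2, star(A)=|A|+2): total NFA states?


Syntax tree has 5 char leaf(s), 2 union(s), 0 star(s)
chars contribute 5×2 = 10; each union adds +2; each star adds +2
Total: 10 + 4 + 0 = 14 states


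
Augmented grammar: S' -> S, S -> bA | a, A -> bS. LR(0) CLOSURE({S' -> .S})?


Start: S' -> .S
For each item with dot before a nonterminal B, add B -> .γ for every B-production
Closure: [S' -> .S, S -> .bA, S -> .a]


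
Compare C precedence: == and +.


'+' is additive (level 9); '==' is equality (level 6)
Higher level binds tighter
'+' has higher precedence than '=='


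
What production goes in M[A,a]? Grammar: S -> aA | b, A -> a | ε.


For [A, a]: 'a' ∈ FIRST(a)
Entry: A -> a


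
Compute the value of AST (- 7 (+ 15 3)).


Evaluate inner: (+ 15 3) = 18
Evaluate root: (- 7 18) = -11
Result: -11


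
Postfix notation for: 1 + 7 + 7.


Left to right (same or higher precedence on left)
Postfix: 1 7 + 7 +


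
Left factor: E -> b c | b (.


Common prefix: 'b'
Factored: E -> b E', E' -> c | (


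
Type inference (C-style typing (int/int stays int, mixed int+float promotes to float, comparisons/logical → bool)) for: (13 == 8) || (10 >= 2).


Operand types: bool || bool
Rule: logical operators take bool operands and yield bool
Result type: bool


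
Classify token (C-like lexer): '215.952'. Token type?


Pattern: digits with a decimal point
Type: FLOAT_LITERAL


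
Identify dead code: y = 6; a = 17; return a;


y is assigned but never read
Dead: 'y = 6'


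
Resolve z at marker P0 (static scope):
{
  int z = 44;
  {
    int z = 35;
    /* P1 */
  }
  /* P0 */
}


z declared in the same block as P0
z = 44


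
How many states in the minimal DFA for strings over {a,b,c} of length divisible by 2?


Track length mod 2: states 0..1, accept at 0
Minimal DFA: 2 states


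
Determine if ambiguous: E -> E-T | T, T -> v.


precedence layered via separate nonterminal T: deterministic
Unambiguous


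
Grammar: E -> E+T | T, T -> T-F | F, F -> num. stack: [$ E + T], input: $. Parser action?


handle 'E+T' on top; lookahead ∈ FOLLOW(E) = {+, $}
Action: reduce (E -> E+T)


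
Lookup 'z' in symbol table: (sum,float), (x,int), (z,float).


Lookup 'z' → type float


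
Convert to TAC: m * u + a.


Break into single-operator statements:
t1 = m * u
t2 = t1 + a


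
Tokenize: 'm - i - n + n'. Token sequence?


Scan left to right, longest-match per lexeme
Tokens: ID(m), OP(-), ID(i), OP(-), ID(n), OP(+), ID(n)


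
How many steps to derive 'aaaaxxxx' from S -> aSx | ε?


Derivation: S => aSx => aaSxx => aaaSxxx => aaaaSxxxx => aaaaxxxx
Steps: 5


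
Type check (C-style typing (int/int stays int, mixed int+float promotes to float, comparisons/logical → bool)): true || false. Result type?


Operand types: bool || bool
Rule: logical operators take bool operands and yield bool
Result type: bool


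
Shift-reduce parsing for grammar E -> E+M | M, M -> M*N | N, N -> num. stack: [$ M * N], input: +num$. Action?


handle 'M*N' on top
Action: reduce (M -> M*N)


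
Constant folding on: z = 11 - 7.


11 - 7 = 4 at compile time
Optimized: z = 4


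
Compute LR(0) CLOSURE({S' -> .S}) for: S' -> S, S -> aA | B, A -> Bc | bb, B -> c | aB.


Start: S' -> .S
For each item with dot before a nonterminal B, add B -> .γ for every B-production
Closure: [S' -> .S, S -> .aA, S -> .B, B -> .c, B -> .aB]


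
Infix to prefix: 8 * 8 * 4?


left-to-right (same/higher precedence on left): tree is (* (* 8 8) 4)
Prefix: * * 8 8 4


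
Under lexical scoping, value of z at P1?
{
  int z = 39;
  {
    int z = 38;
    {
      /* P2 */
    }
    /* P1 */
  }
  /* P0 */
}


z declared in the same block as P1
z = 38


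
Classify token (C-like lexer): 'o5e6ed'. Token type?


Pattern: letter/underscore followed by alphanumerics, not a keyword
Type: IDENTIFIER


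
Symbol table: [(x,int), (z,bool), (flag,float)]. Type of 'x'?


Lookup 'x' → type int


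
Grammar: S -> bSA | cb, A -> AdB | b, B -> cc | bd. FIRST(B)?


Per alternative of B: FIRST(cc) = {c}; FIRST(bd) = {b}
FIRST(B) = {b, c}


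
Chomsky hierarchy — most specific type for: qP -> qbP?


LHS has context (more than one symbol) and |LHS| ≤ |RHS|
Classification: Type 1 (Context-Sensitive)


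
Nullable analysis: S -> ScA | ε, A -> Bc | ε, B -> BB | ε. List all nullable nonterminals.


A nonterminal is nullable iff some alternative derives ε (directly, or every symbol in it is nullable)
Nullable: {A, B, S}


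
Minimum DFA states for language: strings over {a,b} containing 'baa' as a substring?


KMP-style automaton: 3 progress states + 1 absorbing accept = 4
Minimal DFA: 4 states


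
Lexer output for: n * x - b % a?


Scan left to right, longest-match per lexeme
Tokens: ID(n), OP(*), ID(x), OP(-), ID(b), OP(%), ID(a)


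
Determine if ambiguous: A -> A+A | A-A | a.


'a+a-a' has two parse trees (no precedence encoded between + and -)
Ambiguous


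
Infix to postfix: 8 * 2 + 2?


Left to right (same or higher precedence on left)
Postfix: 8 2 * 2 +


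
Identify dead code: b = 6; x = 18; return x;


b is assigned but never read
Dead: 'b = 6'


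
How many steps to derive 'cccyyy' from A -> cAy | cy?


Derivation: A => cAy => ccAyy => cccyyy
Steps: 3


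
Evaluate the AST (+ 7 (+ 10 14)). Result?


Evaluate inner: (+ 10 14) = 24
Evaluate root: (+ 7 24) = 31
Result: 31


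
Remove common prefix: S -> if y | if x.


Common prefix: 'if'
Factored: S -> if S', S' -> y | x


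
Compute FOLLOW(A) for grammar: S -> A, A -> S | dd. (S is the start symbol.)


$ ∈ FOLLOW(S). For each A -> αBβ: add FIRST(β)\{ε} to FOLLOW(B); if β nullable, add FOLLOW(A).
FOLLOW(A) = {$}


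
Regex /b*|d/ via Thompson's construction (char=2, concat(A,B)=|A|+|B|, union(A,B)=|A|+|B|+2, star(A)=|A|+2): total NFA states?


Syntax tree has 2 char leaf(s), 1 union(s), 1 star(s)
chars contribute 2×2 = 4; each union adds +2; each star adds +2
Total: 4 + 2 + 2 = 8 states


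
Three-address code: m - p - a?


Break into single-operator statements:
t1 = m - p
t2 = t1 - a


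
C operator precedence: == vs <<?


'<<' is shift (level 8); '==' is equality (level 6)
Higher level binds tighter
'<<' has higher precedence than '=='


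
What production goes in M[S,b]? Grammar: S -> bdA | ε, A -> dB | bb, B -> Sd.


For [S, b]: 'b' ∈ FIRST(bdA)
Entry: S -> bdA


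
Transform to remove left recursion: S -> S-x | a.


Left-recursive alternatives: S-x; non-recursive: a
Introduce S': S -> aS', S' -> -xS' | ε


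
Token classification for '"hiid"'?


Pattern: double-quoted sequence
Type: STRING_LITERAL


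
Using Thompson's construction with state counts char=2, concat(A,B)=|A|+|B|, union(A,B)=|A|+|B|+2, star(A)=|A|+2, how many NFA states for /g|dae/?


Syntax tree has 4 char leaf(s), 1 union(s), 0 star(s)
chars contribute 4×2 = 8; each union adds +2; each star adds +2
Total: 8 + 2 + 0 = 10 states


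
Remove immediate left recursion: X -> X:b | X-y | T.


Left-recursive alternatives: X:b, X-y; non-recursive: T
Introduce X': X -> TX', X' -> :bX' | -yX' | ε


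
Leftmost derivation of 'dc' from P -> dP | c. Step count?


Derivation: P => dP => dc
Steps: 2


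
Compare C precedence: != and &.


'!=' is equality (level 6); '&' is bitwise AND (level 5)
Higher level binds tighter
'!=' has higher precedence than '&'


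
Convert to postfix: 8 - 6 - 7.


Left to right (same or higher precedence on left)
Postfix: 8 6 - 7 -


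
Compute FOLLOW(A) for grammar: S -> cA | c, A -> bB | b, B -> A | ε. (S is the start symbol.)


$ ∈ FOLLOW(S). For each A -> αBβ: add FIRST(β)\{ε} to FOLLOW(B); if β nullable, add FOLLOW(A).
FOLLOW(A) = {$}


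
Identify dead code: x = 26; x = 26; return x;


first assignment to x is overwritten before any read
Dead: 'x = 26'


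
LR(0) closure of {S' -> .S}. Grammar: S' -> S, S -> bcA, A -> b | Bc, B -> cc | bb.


Start: S' -> .S
For each item with dot before a nonterminal B, add B -> .γ for every B-production
Closure: [S' -> .S, S -> .bcA]
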